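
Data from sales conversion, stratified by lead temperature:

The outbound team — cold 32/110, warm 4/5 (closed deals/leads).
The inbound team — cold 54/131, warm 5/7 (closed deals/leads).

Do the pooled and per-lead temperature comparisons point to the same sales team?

Cold: the outbound team 32/110 = 29.1%, the inbound team 54/131 = 41.2% → the inbound team
Warm: the outbound team 4/5 = 80.0%, the inbound team 5/7 = 71.4% → the outbound team
Overall: the outbound team 36/115 = 31.3%, the inbound team 59/138 = 42.8% → the inbound team
Neither sweeps: the outbound team wins 1 of 2 groups, the inbound team wins 1. The inbound team wins overall but not every group — no Simpson reversal.

No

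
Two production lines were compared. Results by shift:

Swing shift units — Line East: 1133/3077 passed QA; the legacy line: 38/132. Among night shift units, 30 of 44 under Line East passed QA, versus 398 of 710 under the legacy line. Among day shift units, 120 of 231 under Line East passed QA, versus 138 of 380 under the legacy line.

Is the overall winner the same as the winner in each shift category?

Swing shift: Line East 1133/3077 = 36.8%, the legacy line 38/132 = 28.8% → Line East
Night shift: Line East 30/44 = 68.2%, the legacy line 398/710 = 56.1% → Line East
Day shift: Line East 120/231 = 51.9%, the legacy line 138/380 = 36.3% → Line East
Overall: Line East 1283/3352 = 38.3%, the legacy line 574/1222 = 47.0% → the legacy line
Line East wins each shift group but the legacy line wins overall — the comparison reverses. Line East's units skew toward swing shift, which has a lower base rate.

No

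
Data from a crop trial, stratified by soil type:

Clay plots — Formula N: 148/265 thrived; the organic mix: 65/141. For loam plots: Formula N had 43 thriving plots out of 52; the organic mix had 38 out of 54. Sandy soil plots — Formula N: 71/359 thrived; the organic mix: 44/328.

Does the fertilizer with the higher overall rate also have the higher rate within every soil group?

Yes

Clay: Formula N 148/265 = 55.8%, the organic mix 65/141 = 46.1% → Formula N
Loam: Formula N 43/52 = 82.7%, the organic mix 38/54 = 70.4% → Formula N
Sandy soil: Formula N 71/359 = 19.8%, the organic mix 44/328 = 13.4% → Formula N
Overall: Formula N 262/676 = 38.8%, the organic mix 147/523 = 28.1% → Formula N
Formula N wins overall and in every soil group — no reversal.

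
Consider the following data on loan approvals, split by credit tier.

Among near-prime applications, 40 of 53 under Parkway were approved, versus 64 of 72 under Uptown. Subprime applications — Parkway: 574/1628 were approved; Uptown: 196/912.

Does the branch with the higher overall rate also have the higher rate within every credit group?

Near-prime: Parkway 40/53 = 75.5%, Uptown 64/72 = 88.9% → Uptown
Subprime: Parkway 574/1628 = 35.3%, Uptown 196/912 = 21.5% → Parkway
Overall: Parkway 614/1681 = 36.5%, Uptown 260/984 = 26.4% → Parkway
Neither sweeps: Parkway wins 1 of 2 groups, Uptown wins 1. Parkway wins overall but not every group — no Simpson reversal.

No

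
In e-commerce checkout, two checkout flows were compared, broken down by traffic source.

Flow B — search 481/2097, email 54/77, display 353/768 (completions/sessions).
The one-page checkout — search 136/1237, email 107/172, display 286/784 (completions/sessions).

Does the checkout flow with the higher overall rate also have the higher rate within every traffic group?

Yes

Search: Flow B 481/2097 = 22.9%, the one-page checkout 136/1237 = 11.0% → Flow B
Email: Flow B 54/77 = 70.1%, the one-page checkout 107/172 = 62.2% → Flow B
Display: Flow B 353/768 = 46.0%, the one-page checkout 286/784 = 36.5% → Flow B
Overall: Flow B 888/2942 = 30.2%, the one-page checkout 529/2193 = 24.1% → Flow B
Flow B wins overall and in every traffic group — no reversal.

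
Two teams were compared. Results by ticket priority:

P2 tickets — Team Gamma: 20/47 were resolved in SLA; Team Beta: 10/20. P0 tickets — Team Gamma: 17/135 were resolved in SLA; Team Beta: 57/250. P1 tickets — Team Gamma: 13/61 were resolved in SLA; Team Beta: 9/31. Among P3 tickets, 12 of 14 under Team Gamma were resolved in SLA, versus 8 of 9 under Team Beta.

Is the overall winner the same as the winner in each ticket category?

P2: Team Gamma 20/47 = 42.6%, Team Beta 10/20 = 50.0% → Team Beta
P0: Team Gamma 17/135 = 12.6%, Team Beta 57/250 = 22.8% → Team Beta
P1: Team Gamma 13/61 = 21.3%, Team Beta 9/31 = 29.0% → Team Beta
P3: Team Gamma 12/14 = 85.7%, Team Beta 8/9 = 88.9% → Team Beta
Overall: Team Gamma 62/257 = 24.1%, Team Beta 84/310 = 27.1% → Team Beta
Team Beta wins overall and in every ticket group — no reversal.

Yes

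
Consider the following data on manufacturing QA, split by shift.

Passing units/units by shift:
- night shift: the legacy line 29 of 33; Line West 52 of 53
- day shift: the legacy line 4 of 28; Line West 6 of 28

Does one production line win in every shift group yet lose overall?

Night shift: the legacy line 29/33 = 87.9%, Line West 52/53 = 98.1% → Line West
Day shift: the legacy line 4/28 = 14.3%, Line West 6/28 = 21.4% → Line West
Overall: the legacy line 33/61 = 54.1%, Line West 58/81 = 71.6% → Line West
Line West wins overall and in every shift group — no reversal.

No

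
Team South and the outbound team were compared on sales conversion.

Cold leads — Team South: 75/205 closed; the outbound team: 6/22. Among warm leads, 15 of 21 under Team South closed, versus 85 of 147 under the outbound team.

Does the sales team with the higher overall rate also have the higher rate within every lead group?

Cold: Team South 75/205 = 36.6%, the outbound team 6/22 = 27.3% → Team South
Warm: Team South 15/21 = 71.4%, the outbound team 85/147 = 57.8% → Team South
Overall: Team South 90/226 = 39.8%, the outbound team 91/169 = 53.8% → the outbound team
Team South wins each lead group but the outbound team wins overall — the comparison reverses. Team South's leads skew toward cold, which has a lower base rate.

No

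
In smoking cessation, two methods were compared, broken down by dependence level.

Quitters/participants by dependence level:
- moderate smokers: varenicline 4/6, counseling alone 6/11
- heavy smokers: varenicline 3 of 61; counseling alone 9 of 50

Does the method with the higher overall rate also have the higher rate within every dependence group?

Moderate smokers: varenicline 4/6 = 66.7%, counseling alone 6/11 = 54.5% → varenicline
Heavy smokers: varenicline 3/61 = 4.9%, counseling alone 9/50 = 18.0% → counseling alone
Overall: varenicline 7/67 = 10.4%, counseling alone 15/61 = 24.6% → counseling alone
Neither sweeps: varenicline wins 1 of 2 groups, counseling alone wins 1. Counseling alone wins overall but not every group — no Simpson reversal.

No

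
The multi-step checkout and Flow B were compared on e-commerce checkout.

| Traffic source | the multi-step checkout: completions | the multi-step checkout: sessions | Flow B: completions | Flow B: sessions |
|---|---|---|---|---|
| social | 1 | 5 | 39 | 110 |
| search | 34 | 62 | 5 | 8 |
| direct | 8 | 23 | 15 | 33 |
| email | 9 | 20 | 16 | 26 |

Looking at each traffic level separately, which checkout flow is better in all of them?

Flow B

Social: the multi-step checkout 1/5 = 20.0%, Flow B 39/110 = 35.5% → Flow B
Search: the multi-step checkout 34/62 = 54.8%, Flow B 5/8 = 62.5% → Flow B
Direct: the multi-step checkout 8/23 = 34.8%, Flow B 15/33 = 45.5% → Flow B
Email: the multi-step checkout 9/20 = 45.0%, Flow B 16/26 = 61.5% → Flow B
Flow B has the higher rate in all 4 groups.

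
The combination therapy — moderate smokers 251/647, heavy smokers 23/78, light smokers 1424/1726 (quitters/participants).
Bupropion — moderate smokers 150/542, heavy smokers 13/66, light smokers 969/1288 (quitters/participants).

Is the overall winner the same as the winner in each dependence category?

Moderate smokers: the combination therapy 251/647 = 38.8%, bupropion 150/542 = 27.7% → the combination therapy
Heavy smokers: the combination therapy 23/78 = 29.5%, bupropion 13/66 = 19.7% → the combination therapy
Light smokers: the combination therapy 1424/1726 = 82.5%, bupropion 969/1288 = 75.2% → the combination therapy
Overall: the combination therapy 1698/2451 = 69.3%, bupropion 1132/1896 = 59.7% → the combination therapy
The combination therapy wins overall and in every dependence group — no reversal.

Yes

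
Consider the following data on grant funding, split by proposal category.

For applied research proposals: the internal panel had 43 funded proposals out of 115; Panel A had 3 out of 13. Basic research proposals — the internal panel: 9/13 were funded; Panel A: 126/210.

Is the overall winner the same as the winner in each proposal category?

No

Applied research: the internal panel 43/115 = 37.4%, Panel A 3/13 = 23.1% → the internal panel
Basic research: the internal panel 9/13 = 69.2%, Panel A 126/210 = 60.0% → the internal panel
Overall: the internal panel 52/128 = 40.6%, Panel A 129/223 = 57.8% → Panel A
The internal panel wins each proposal group but Panel A wins overall — the comparison reverses. The internal panel's proposals skew toward applied research, which has a lower base rate.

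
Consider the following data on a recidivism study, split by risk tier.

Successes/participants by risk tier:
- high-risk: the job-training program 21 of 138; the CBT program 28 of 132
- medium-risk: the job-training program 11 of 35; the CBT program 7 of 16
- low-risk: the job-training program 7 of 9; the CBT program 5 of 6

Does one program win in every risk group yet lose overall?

No

High-risk: the job-training program 21/138 = 15.2%, the CBT program 28/132 = 21.2% → the CBT program
Medium-risk: the job-training program 11/35 = 31.4%, the CBT program 7/16 = 43.8% → the CBT program
Low-risk: the job-training program 7/9 = 77.8%, the CBT program 5/6 = 83.3% → the CBT program
Overall: the job-training program 39/182 = 21.4%, the CBT program 40/154 = 26.0% → the CBT program
The CBT program wins overall and in every risk group — no reversal.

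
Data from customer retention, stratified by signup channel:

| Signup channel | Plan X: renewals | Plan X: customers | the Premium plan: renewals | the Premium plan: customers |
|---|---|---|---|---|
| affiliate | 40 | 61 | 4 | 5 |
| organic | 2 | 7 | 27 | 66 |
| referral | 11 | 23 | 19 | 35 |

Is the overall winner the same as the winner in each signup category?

Affiliate: Plan X 40/61 = 65.6%, the Premium plan 4/5 = 80.0% → the Premium plan
Organic: Plan X 2/7 = 28.6%, the Premium plan 27/66 = 40.9% → the Premium plan
Referral: Plan X 11/23 = 47.8%, the Premium plan 19/35 = 54.3% → the Premium plan
Overall: Plan X 53/91 = 58.2%, the Premium plan 50/106 = 47.2% → Plan X
The Premium plan wins each signup group but Plan X wins overall — the comparison reverses. The Premium plan's customers skew toward organic, which has a lower base rate.

No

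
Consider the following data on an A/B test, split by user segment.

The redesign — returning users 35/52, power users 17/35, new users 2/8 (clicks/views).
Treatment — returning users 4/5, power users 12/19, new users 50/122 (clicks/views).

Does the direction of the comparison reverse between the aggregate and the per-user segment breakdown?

Returning users: the redesign 35/52 = 67.3%, Treatment 4/5 = 80.0% → Treatment
Power users: the redesign 17/35 = 48.6%, Treatment 12/19 = 63.2% → Treatment
New users: the redesign 2/8 = 25.0%, Treatment 50/122 = 41.0% → Treatment
Overall: the redesign 54/95 = 56.8%, Treatment 66/146 = 45.2% → the redesign
Treatment wins each user group but the redesign wins overall — the comparison reverses. Treatment's views skew toward new users, which has a lower base rate.

Yes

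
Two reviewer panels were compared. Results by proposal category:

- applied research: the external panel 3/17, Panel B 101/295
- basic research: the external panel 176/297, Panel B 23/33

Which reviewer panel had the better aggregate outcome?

Applied research: the external panel 3/17 = 17.6%, Panel B 101/295 = 34.2% → Panel B
Basic research: the external panel 176/297 = 59.3%, Panel B 23/33 = 69.7% → Panel B
Overall: the external panel 179/314 = 57.0%, Panel B 124/328 = 37.8% → the external panel
(Panel B wins every proposal group but the external panel wins overall — Panel B's proposals skew toward the low-rate applied research group.)

the external panel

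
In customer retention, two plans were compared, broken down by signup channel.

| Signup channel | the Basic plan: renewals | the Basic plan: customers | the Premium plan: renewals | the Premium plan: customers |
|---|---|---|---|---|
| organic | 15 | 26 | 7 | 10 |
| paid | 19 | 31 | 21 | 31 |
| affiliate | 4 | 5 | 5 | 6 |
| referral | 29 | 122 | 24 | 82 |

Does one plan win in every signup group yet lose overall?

Organic: the Basic plan 15/26 = 57.7%, the Premium plan 7/10 = 70.0% → the Premium plan
Paid: the Basic plan 19/31 = 61.3%, the Premium plan 21/31 = 67.7% → the Premium plan
Affiliate: the Basic plan 4/5 = 80.0%, the Premium plan 5/6 = 83.3% → the Premium plan
Referral: the Basic plan 29/122 = 23.8%, the Premium plan 24/82 = 29.3% → the Premium plan
Overall: the Basic plan 67/184 = 36.4%, the Premium plan 57/129 = 44.2% → the Premium plan
The Premium plan wins overall and in every signup group — no reversal.

No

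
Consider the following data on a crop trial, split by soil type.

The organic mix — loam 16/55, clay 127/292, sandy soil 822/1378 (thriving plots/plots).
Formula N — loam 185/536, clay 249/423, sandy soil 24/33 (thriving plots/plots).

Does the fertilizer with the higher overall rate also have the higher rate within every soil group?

No

Loam: the organic mix 16/55 = 29.1%, Formula N 185/536 = 34.5% → Formula N
Clay: the organic mix 127/292 = 43.5%, Formula N 249/423 = 58.9% → Formula N
Sandy soil: the organic mix 822/1378 = 59.7%, Formula N 24/33 = 72.7% → Formula N
Overall: the organic mix 965/1725 = 55.9%, Formula N 458/992 = 46.2% → the organic mix
Formula N wins each soil group but the organic mix wins overall — the comparison reverses. Formula N's plots skew toward loam, which has a lower base rate.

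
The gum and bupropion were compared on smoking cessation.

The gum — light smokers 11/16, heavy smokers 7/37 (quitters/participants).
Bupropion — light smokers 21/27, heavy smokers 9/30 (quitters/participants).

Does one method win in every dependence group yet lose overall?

No

Light smokers: the gum 11/16 = 68.8%, bupropion 21/27 = 77.8% → bupropion
Heavy smokers: the gum 7/37 = 18.9%, bupropion 9/30 = 30.0% → bupropion
Overall: the gum 18/53 = 34.0%, bupropion 30/57 = 52.6% → bupropion
Bupropion wins overall and in every dependence group — no reversal.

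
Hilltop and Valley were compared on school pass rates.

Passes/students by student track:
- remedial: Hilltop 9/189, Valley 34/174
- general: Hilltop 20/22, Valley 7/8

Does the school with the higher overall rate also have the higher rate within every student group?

Remedial: Hilltop 9/189 = 4.8%, Valley 34/174 = 19.5% → Valley
General: Hilltop 20/22 = 90.9%, Valley 7/8 = 87.5% → Hilltop
Overall: Hilltop 29/211 = 13.7%, Valley 41/182 = 22.5% → Valley
Neither sweeps: Hilltop wins 1 of 2 groups, Valley wins 1. Valley wins overall but not every group — no Simpson reversal.

No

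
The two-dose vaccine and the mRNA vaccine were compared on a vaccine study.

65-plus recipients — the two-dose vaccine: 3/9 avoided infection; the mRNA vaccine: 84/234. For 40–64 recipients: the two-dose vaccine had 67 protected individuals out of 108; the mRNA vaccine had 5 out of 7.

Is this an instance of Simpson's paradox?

Yes

65-plus: the two-dose vaccine 3/9 = 33.3%, the mRNA vaccine 84/234 = 35.9% → the mRNA vaccine
40–64: the two-dose vaccine 67/108 = 62.0%, the mRNA vaccine 5/7 = 71.4% → the mRNA vaccine
Overall: the two-dose vaccine 70/117 = 59.8%, the mRNA vaccine 89/241 = 36.9% → the two-dose vaccine
The mRNA vaccine wins each age group but the two-dose vaccine wins overall — the comparison reverses. The mRNA vaccine's recipients skew toward 65-plus, which has a lower base rate.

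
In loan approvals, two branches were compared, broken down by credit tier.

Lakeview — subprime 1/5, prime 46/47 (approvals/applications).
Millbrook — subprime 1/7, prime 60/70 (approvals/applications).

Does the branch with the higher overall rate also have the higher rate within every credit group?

Subprime: Lakeview 1/5 = 20.0%, Millbrook 1/7 = 14.3% → Lakeview
Prime: Lakeview 46/47 = 97.9%, Millbrook 60/70 = 85.7% → Lakeview
Overall: Lakeview 47/52 = 90.4%, Millbrook 61/77 = 79.2% → Lakeview
Lakeview wins overall and in every credit group — no reversal.

Yes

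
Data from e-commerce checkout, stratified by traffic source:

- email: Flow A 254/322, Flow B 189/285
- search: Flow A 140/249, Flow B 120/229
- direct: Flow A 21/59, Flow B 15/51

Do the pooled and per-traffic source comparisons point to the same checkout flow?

Yes

Email: Flow A 254/322 = 78.9%, Flow B 189/285 = 66.3% → Flow A
Search: Flow A 140/249 = 56.2%, Flow B 120/229 = 52.4% → Flow A
Direct: Flow A 21/59 = 35.6%, Flow B 15/51 = 29.4% → Flow A
Overall: Flow A 415/630 = 65.9%, Flow B 324/565 = 57.3% → Flow A
Flow A wins overall and in every traffic group — no reversal.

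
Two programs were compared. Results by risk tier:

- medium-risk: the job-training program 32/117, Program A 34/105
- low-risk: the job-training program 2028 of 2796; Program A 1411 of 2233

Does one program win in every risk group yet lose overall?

No

Medium-risk: the job-training program 32/117 = 27.4%, Program A 34/105 = 32.4% → Program A
Low-risk: the job-training program 2028/2796 = 72.5%, Program A 1411/2233 = 63.2% → the job-training program
Overall: the job-training program 2060/2913 = 70.7%, Program A 1445/2338 = 61.8% → the job-training program
Neither sweeps: the job-training program wins 1 of 2 groups, Program A wins 1. The job-training program wins overall but not every group — no Simpson reversal.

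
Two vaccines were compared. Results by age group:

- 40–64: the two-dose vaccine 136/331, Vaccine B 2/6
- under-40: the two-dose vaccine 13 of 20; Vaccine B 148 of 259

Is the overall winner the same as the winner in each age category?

No

40–64: the two-dose vaccine 136/331 = 41.1%, Vaccine B 2/6 = 33.3% → the two-dose vaccine
Under-40: the two-dose vaccine 13/20 = 65.0%, Vaccine B 148/259 = 57.1% → the two-dose vaccine
Overall: the two-dose vaccine 149/351 = 42.5%, Vaccine B 150/265 = 56.6% → Vaccine B
The two-dose vaccine wins each age group but Vaccine B wins overall — the comparison reverses. The two-dose vaccine's recipients skew toward 40–64, which has a lower base rate.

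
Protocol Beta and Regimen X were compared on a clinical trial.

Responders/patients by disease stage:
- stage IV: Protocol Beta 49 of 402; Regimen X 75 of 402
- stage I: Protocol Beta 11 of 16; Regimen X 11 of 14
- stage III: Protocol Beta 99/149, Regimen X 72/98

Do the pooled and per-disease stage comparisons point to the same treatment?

Yes

Stage IV: Protocol Beta 49/402 = 12.2%, Regimen X 75/402 = 18.7% → Regimen X
Stage I: Protocol Beta 11/16 = 68.8%, Regimen X 11/14 = 78.6% → Regimen X
Stage III: Protocol Beta 99/149 = 66.4%, Regimen X 72/98 = 73.5% → Regimen X
Overall: Protocol Beta 159/567 = 28.0%, Regimen X 158/514 = 30.7% → Regimen X
Regimen X wins overall and in every disease group — no reversal.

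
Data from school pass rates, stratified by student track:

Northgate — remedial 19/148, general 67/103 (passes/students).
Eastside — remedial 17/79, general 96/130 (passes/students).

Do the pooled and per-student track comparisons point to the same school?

Yes

Remedial: Northgate 19/148 = 12.8%, Eastside 17/79 = 21.5% → Eastside
General: Northgate 67/103 = 65.0%, Eastside 96/130 = 73.8% → Eastside
Overall: Northgate 86/251 = 34.3%, Eastside 113/209 = 54.1% → Eastside
Eastside wins overall and in every student group — no reversal.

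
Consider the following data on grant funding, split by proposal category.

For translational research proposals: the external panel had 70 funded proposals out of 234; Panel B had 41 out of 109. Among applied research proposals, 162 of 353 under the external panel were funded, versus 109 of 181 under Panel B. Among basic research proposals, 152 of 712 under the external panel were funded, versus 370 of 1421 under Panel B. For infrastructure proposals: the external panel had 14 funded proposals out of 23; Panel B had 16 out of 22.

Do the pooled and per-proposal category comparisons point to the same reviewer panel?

Yes

Translational research: the external panel 70/234 = 29.9%, Panel B 41/109 = 37.6% → Panel B
Applied research: the external panel 162/353 = 45.9%, Panel B 109/181 = 60.2% → Panel B
Basic research: the external panel 152/712 = 21.3%, Panel B 370/1421 = 26.0% → Panel B
Infrastructure: the external panel 14/23 = 60.9%, Panel B 16/22 = 72.7% → Panel B
Overall: the external panel 398/1322 = 30.1%, Panel B 536/1733 = 30.9% → Panel B
Panel B wins overall and in every proposal group — no reversal.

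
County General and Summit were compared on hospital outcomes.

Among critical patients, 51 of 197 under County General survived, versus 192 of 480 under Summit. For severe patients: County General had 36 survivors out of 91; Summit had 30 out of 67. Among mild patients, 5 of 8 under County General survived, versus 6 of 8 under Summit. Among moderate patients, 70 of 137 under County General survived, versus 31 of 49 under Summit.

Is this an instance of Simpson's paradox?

Critical: County General 51/197 = 25.9%, Summit 192/480 = 40.0% → Summit
Severe: County General 36/91 = 39.6%, Summit 30/67 = 44.8% → Summit
Mild: County General 5/8 = 62.5%, Summit 6/8 = 75.0% → Summit
Moderate: County General 70/137 = 51.1%, Summit 31/49 = 63.3% → Summit
Overall: County General 162/433 = 37.4%, Summit 259/604 = 42.9% → Summit
Summit wins overall and in every case group — no reversal.

No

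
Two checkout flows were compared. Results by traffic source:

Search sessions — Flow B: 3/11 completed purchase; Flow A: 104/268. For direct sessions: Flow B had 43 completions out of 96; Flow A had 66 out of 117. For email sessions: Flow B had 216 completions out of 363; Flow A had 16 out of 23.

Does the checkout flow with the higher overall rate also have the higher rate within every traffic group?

No

Search: Flow B 3/11 = 27.3%, Flow A 104/268 = 38.8% → Flow A
Direct: Flow B 43/96 = 44.8%, Flow A 66/117 = 56.4% → Flow A
Email: Flow B 216/363 = 59.5%, Flow A 16/23 = 69.6% → Flow A
Overall: Flow B 262/470 = 55.7%, Flow A 186/408 = 45.6% → Flow B
Flow A wins each traffic group but Flow B wins overall — the comparison reverses. Flow A's sessions skew toward search, which has a lower base rate.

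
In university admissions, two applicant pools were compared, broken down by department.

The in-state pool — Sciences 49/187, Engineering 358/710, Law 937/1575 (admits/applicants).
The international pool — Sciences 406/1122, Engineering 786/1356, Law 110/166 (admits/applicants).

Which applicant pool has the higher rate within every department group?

the international pool

Sciences: the in-state pool 49/187 = 26.2%, the international pool 406/1122 = 36.2% → the international pool
Engineering: the in-state pool 358/710 = 50.4%, the international pool 786/1356 = 58.0% → the international pool
Law: the in-state pool 937/1575 = 59.5%, the international pool 110/166 = 66.3% → the international pool
The international pool has the higher rate in all 3 groups.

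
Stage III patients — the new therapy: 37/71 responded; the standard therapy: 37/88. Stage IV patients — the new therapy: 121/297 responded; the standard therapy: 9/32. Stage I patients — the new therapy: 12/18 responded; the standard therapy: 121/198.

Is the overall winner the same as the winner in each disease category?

No

Stage III: the new therapy 37/71 = 52.1%, the standard therapy 37/88 = 42.0% → the new therapy
Stage IV: the new therapy 121/297 = 40.7%, the standard therapy 9/32 = 28.1% → the new therapy
Stage I: the new therapy 12/18 = 66.7%, the standard therapy 121/198 = 61.1% → the new therapy
Overall: the new therapy 170/386 = 44.0%, the standard therapy 167/318 = 52.5% → the standard therapy
The new therapy wins each disease group but the standard therapy wins overall — the comparison reverses. The new therapy's patients skew toward stage IV, which has a lower base rate.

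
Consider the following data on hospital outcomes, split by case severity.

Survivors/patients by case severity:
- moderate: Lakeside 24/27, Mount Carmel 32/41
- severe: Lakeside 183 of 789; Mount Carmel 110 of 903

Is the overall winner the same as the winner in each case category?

Moderate: Lakeside 24/27 = 88.9%, Mount Carmel 32/41 = 78.0% → Lakeside
Severe: Lakeside 183/789 = 23.2%, Mount Carmel 110/903 = 12.2% → Lakeside
Overall: Lakeside 207/816 = 25.4%, Mount Carmel 142/944 = 15.0% → Lakeside
Lakeside wins overall and in every case group — no reversal.

Yes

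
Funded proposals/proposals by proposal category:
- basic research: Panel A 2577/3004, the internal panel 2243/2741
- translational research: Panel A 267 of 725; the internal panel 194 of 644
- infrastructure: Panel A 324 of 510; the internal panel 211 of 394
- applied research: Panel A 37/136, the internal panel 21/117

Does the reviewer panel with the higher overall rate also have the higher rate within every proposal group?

Yes

Basic research: Panel A 2577/3004 = 85.8%, the internal panel 2243/2741 = 81.8% → Panel A
Translational research: Panel A 267/725 = 36.8%, the internal panel 194/644 = 30.1% → Panel A
Infrastructure: Panel A 324/510 = 63.5%, the internal panel 211/394 = 53.6% → Panel A
Applied research: Panel A 37/136 = 27.2%, the internal panel 21/117 = 17.9% → Panel A
Overall: Panel A 3205/4375 = 73.3%, the internal panel 2669/3896 = 68.5% → Panel A
Panel A wins overall and in every proposal group — no reversal.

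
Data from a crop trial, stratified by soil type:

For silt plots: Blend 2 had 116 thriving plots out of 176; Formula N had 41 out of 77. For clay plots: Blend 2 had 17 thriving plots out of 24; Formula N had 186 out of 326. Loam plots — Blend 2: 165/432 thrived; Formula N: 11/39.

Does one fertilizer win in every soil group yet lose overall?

Yes

Silt: Blend 2 116/176 = 65.9%, Formula N 41/77 = 53.2% → Blend 2
Clay: Blend 2 17/24 = 70.8%, Formula N 186/326 = 57.1% → Blend 2
Loam: Blend 2 165/432 = 38.2%, Formula N 11/39 = 28.2% → Blend 2
Overall: Blend 2 298/632 = 47.2%, Formula N 238/442 = 53.8% → Formula N
Blend 2 wins each soil group but Formula N wins overall — the comparison reverses. Blend 2's plots skew toward loam, which has a lower base rate.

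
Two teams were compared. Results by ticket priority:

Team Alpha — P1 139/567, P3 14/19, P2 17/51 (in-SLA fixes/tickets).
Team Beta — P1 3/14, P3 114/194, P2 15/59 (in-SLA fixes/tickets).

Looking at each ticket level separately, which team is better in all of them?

P1: Team Alpha 139/567 = 24.5%, Team Beta 3/14 = 21.4% → Team Alpha
P3: Team Alpha 14/19 = 73.7%, Team Beta 114/194 = 58.8% → Team Alpha
P2: Team Alpha 17/51 = 33.3%, Team Beta 15/59 = 25.4% → Team Alpha
Team Alpha has the higher rate in all 3 groups.

Team Alpha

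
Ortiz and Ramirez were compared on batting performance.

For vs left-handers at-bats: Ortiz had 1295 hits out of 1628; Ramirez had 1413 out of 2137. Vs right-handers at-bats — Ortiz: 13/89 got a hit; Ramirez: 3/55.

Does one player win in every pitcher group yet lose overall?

Vs left-handers: Ortiz 1295/1628 = 79.5%, Ramirez 1413/2137 = 66.1% → Ortiz
Vs right-handers: Ortiz 13/89 = 14.6%, Ramirez 3/55 = 5.5% → Ortiz
Overall: Ortiz 1308/1717 = 76.2%, Ramirez 1416/2192 = 64.6% → Ortiz
Ortiz wins overall and in every pitcher group — no reversal.

No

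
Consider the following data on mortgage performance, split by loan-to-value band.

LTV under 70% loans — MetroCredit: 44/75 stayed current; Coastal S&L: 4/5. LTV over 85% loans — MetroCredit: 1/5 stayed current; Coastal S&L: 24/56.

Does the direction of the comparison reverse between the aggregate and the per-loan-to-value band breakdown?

Yes

LTV under 70%: MetroCredit 44/75 = 58.7%, Coastal S&L 4/5 = 80.0% → Coastal S&L
LTV over 85%: MetroCredit 1/5 = 20.0%, Coastal S&L 24/56 = 42.9% → Coastal S&L
Overall: MetroCredit 45/80 = 56.2%, Coastal S&L 28/61 = 45.9% → MetroCredit
Coastal S&L wins each loan-to-value group but MetroCredit wins overall — the comparison reverses. Coastal S&L's loans skew toward LTV over 85%, which has a lower base rate.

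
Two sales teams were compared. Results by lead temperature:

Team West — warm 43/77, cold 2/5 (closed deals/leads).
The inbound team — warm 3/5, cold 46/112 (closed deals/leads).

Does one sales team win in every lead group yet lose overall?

Warm: Team West 43/77 = 55.8%, the inbound team 3/5 = 60.0% → the inbound team
Cold: Team West 2/5 = 40.0%, the inbound team 46/112 = 41.1% → the inbound team
Overall: Team West 45/82 = 54.9%, the inbound team 49/117 = 41.9% → Team West
The inbound team wins each lead group but Team West wins overall — the comparison reverses. The inbound team's leads skew toward cold, which has a lower base rate.

Yes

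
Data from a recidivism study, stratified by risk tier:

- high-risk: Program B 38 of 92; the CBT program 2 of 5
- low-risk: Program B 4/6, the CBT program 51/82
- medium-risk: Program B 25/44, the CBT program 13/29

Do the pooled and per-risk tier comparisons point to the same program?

High-risk: Program B 38/92 = 41.3%, the CBT program 2/5 = 40.0% → Program B
Low-risk: Program B 4/6 = 66.7%, the CBT program 51/82 = 62.2% → Program B
Medium-risk: Program B 25/44 = 56.8%, the CBT program 13/29 = 44.8% → Program B
Overall: Program B 67/142 = 47.2%, the CBT program 66/116 = 56.9% → the CBT program
Program B wins each risk group but the CBT program wins overall — the comparison reverses. Program B's participants skew toward high-risk, which has a lower base rate.

No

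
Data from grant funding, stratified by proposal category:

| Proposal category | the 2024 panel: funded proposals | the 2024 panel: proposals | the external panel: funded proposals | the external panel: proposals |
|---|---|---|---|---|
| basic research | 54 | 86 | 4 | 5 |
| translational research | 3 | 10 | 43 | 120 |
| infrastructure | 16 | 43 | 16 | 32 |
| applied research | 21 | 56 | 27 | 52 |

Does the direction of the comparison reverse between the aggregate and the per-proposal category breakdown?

Yes

Basic research: the 2024 panel 54/86 = 62.8%, the external panel 4/5 = 80.0% → the external panel
Translational research: the 2024 panel 3/10 = 30.0%, the external panel 43/120 = 35.8% → the external panel
Infrastructure: the 2024 panel 16/43 = 37.2%, the external panel 16/32 = 50.0% → the external panel
Applied research: the 2024 panel 21/56 = 37.5%, the external panel 27/52 = 51.9% → the external panel
Overall: the 2024 panel 94/195 = 48.2%, the external panel 90/209 = 43.1% → the 2024 panel
The external panel wins each proposal group but the 2024 panel wins overall — the comparison reverses. The external panel's proposals skew toward translational research, which has a lower base rate.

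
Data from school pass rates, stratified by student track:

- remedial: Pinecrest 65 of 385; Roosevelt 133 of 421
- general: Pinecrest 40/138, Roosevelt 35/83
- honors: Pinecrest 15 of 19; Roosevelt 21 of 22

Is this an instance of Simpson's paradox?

Remedial: Pinecrest 65/385 = 16.9%, Roosevelt 133/421 = 31.6% → Roosevelt
General: Pinecrest 40/138 = 29.0%, Roosevelt 35/83 = 42.2% → Roosevelt
Honors: Pinecrest 15/19 = 78.9%, Roosevelt 21/22 = 95.5% → Roosevelt
Overall: Pinecrest 120/542 = 22.1%, Roosevelt 189/526 = 35.9% → Roosevelt
Roosevelt wins overall and in every student group — no reversal.

No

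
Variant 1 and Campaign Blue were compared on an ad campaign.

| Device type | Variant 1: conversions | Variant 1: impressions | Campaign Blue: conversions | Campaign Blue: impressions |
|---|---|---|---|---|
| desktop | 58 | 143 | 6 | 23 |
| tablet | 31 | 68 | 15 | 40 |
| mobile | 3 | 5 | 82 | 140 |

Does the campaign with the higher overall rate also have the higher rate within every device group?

Desktop: Variant 1 58/143 = 40.6%, Campaign Blue 6/23 = 26.1% → Variant 1
Tablet: Variant 1 31/68 = 45.6%, Campaign Blue 15/40 = 37.5% → Variant 1
Mobile: Variant 1 3/5 = 60.0%, Campaign Blue 82/140 = 58.6% → Variant 1
Overall: Variant 1 92/216 = 42.6%, Campaign Blue 103/203 = 50.7% → Campaign Blue
Variant 1 wins each device group but Campaign Blue wins overall — the comparison reverses. Variant 1's impressions skew toward desktop, which has a lower base rate.

No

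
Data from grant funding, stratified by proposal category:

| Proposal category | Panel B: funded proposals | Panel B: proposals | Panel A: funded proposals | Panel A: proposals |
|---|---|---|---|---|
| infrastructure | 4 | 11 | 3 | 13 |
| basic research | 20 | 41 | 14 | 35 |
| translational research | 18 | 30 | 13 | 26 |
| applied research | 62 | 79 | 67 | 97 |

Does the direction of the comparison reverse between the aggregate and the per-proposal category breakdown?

No

Infrastructure: Panel B 4/11 = 36.4%, Panel A 3/13 = 23.1% → Panel B
Basic research: Panel B 20/41 = 48.8%, Panel A 14/35 = 40.0% → Panel B
Translational research: Panel B 18/30 = 60.0%, Panel A 13/26 = 50.0% → Panel B
Applied research: Panel B 62/79 = 78.5%, Panel A 67/97 = 69.1% → Panel B
Overall: Panel B 104/161 = 64.6%, Panel A 97/171 = 56.7% → Panel B
Panel B wins overall and in every proposal group — no reversal.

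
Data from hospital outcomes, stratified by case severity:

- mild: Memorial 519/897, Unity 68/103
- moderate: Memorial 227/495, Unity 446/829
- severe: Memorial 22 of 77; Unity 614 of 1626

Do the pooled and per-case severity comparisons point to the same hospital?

No

Mild: Memorial 519/897 = 57.9%, Unity 68/103 = 66.0% → Unity
Moderate: Memorial 227/495 = 45.9%, Unity 446/829 = 53.8% → Unity
Severe: Memorial 22/77 = 28.6%, Unity 614/1626 = 37.8% → Unity
Overall: Memorial 768/1469 = 52.3%, Unity 1128/2558 = 44.1% → Memorial
Unity wins each case group but Memorial wins overall — the comparison reverses. Unity's patients skew toward severe, which has a lower base rate.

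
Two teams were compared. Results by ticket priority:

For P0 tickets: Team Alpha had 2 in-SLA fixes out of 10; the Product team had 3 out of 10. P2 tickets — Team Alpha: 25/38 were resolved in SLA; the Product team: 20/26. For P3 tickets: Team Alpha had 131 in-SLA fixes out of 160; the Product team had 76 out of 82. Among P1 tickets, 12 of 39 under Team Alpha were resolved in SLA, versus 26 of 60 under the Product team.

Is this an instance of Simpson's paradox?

P0: Team Alpha 2/10 = 20.0%, the Product team 3/10 = 30.0% → the Product team
P2: Team Alpha 25/38 = 65.8%, the Product team 20/26 = 76.9% → the Product team
P3: Team Alpha 131/160 = 81.9%, the Product team 76/82 = 92.7% → the Product team
P1: Team Alpha 12/39 = 30.8%, the Product team 26/60 = 43.3% → the Product team
Overall: Team Alpha 170/247 = 68.8%, the Product team 125/178 = 70.2% → the Product team
The Product team wins overall and in every ticket group — no reversal.

No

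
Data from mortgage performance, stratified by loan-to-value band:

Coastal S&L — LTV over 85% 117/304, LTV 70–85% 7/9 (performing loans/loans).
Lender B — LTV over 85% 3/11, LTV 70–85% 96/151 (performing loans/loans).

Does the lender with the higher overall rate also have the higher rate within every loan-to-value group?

LTV over 85%: Coastal S&L 117/304 = 38.5%, Lender B 3/11 = 27.3% → Coastal S&L
LTV 70–85%: Coastal S&L 7/9 = 77.8%, Lender B 96/151 = 63.6% → Coastal S&L
Overall: Coastal S&L 124/313 = 39.6%, Lender B 99/162 = 61.1% → Lender B
Coastal S&L wins each loan-to-value group but Lender B wins overall — the comparison reverses. Coastal S&L's loans skew toward LTV over 85%, which has a lower base rate.

No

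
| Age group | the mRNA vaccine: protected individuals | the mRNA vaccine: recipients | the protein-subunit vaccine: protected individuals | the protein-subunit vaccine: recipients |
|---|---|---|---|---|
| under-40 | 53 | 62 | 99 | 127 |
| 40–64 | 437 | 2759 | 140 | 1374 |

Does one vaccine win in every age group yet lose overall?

No

Under-40: the mRNA vaccine 53/62 = 85.5%, the protein-subunit vaccine 99/127 = 78.0% → the mRNA vaccine
40–64: the mRNA vaccine 437/2759 = 15.8%, the protein-subunit vaccine 140/1374 = 10.2% → the mRNA vaccine
Overall: the mRNA vaccine 490/2821 = 17.4%, the protein-subunit vaccine 239/1501 = 15.9% → the mRNA vaccine
The mRNA vaccine wins overall and in every age group — no reversal.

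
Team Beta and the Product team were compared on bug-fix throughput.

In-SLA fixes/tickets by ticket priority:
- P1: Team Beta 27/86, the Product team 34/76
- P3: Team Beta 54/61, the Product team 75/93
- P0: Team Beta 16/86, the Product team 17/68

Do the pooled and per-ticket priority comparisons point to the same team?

P1: Team Beta 27/86 = 31.4%, the Product team 34/76 = 44.7% → the Product team
P3: Team Beta 54/61 = 88.5%, the Product team 75/93 = 80.6% → Team Beta
P0: Team Beta 16/86 = 18.6%, the Product team 17/68 = 25.0% → the Product team
Overall: Team Beta 97/233 = 41.6%, the Product team 126/237 = 53.2% → the Product team
Neither sweeps: Team Beta wins 1 of 3 groups, the Product team wins 2. The Product team wins overall but not every group — no Simpson reversal.

No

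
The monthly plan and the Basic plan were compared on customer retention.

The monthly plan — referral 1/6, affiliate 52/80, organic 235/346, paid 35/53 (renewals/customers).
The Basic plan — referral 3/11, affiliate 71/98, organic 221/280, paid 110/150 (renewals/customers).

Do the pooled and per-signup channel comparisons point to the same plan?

Yes

Referral: the monthly plan 1/6 = 16.7%, the Basic plan 3/11 = 27.3% → the Basic plan
Affiliate: the monthly plan 52/80 = 65.0%, the Basic plan 71/98 = 72.4% → the Basic plan
Organic: the monthly plan 235/346 = 67.9%, the Basic plan 221/280 = 78.9% → the Basic plan
Paid: the monthly plan 35/53 = 66.0%, the Basic plan 110/150 = 73.3% → the Basic plan
Overall: the monthly plan 323/485 = 66.6%, the Basic plan 405/539 = 75.1% → the Basic plan
The Basic plan wins overall and in every signup group — no reversal.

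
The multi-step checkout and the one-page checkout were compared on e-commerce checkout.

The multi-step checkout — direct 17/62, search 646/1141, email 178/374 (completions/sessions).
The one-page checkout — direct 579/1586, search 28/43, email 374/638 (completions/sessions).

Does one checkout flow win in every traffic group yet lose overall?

Direct: the multi-step checkout 17/62 = 27.4%, the one-page checkout 579/1586 = 36.5% → the one-page checkout
Search: the multi-step checkout 646/1141 = 56.6%, the one-page checkout 28/43 = 65.1% → the one-page checkout
Email: the multi-step checkout 178/374 = 47.6%, the one-page checkout 374/638 = 58.6% → the one-page checkout
Overall: the multi-step checkout 841/1577 = 53.3%, the one-page checkout 981/2267 = 43.3% → the multi-step checkout
The one-page checkout wins each traffic group but the multi-step checkout wins overall — the comparison reverses. The one-page checkout's sessions skew toward direct, which has a lower base rate.

Yes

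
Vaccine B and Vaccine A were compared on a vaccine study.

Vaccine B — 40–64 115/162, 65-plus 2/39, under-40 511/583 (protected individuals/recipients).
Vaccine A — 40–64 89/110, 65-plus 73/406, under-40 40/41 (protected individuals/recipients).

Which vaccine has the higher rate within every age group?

Vaccine A

40–64: Vaccine B 115/162 = 71.0%, Vaccine A 89/110 = 80.9% → Vaccine A
65-plus: Vaccine B 2/39 = 5.1%, Vaccine A 73/406 = 18.0% → Vaccine A
Under-40: Vaccine B 511/583 = 87.7%, Vaccine A 40/41 = 97.6% → Vaccine A
Vaccine A has the higher rate in all 3 groups.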